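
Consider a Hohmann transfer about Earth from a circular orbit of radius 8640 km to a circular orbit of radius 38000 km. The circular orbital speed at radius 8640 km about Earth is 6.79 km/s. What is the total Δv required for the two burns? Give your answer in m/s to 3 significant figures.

From the circular-orbit relation v² = μ/r at r = 8640 km: μ = v²r = (6.79)² × 8640 = 3.98339×10^5 km³/s².
The Hohmann ellipse has a_t = (r₁ + r₂)/2 = 23320 km.
Circular speed at r₁: v₁ = √(μ/r₁) = √(3.98339×10^5/8640) = 6.790 km/s.
Transfer-orbit speed at r₁ (vis-viva equation): v_p = √[μ(2/r₁ − 1/a_t)] = 8.668 km/s.
First burn Δv₁ = |v_p − v₁| = 1.878 km/s.
At r₂, v₂ = √(μ/r₂) = 3.238 km/s.
Transfer-orbit speed at r₂: v_a = √[μ(2/r₂ − 1/a_t)] = 1.971 km/s.
Second burn Δv₂ = |v₂ − v_a| = 1.267 km/s.
Δv = Δv₁ + Δv₂ = 1.878 + 1.267 = 3.145 km/s.

Δv = 3140 m/s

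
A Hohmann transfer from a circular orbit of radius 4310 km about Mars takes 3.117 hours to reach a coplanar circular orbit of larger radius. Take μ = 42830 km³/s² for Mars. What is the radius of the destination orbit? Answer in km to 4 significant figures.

Transfer time t = 3.117 hours = 11221.2 s, and t = π√(a_t³/μ).
So a_t = (μ t²/π²)^(1/3) = (42830 × (11221.2)² / π²)^(1/3) = 8175.4 km.
Since a_t = (r₁ + r₂)/2, r₂ = 2a_t − r₁ = 2×8175.4 − 4310 = 12040.8 km.

r₂ = 12040 km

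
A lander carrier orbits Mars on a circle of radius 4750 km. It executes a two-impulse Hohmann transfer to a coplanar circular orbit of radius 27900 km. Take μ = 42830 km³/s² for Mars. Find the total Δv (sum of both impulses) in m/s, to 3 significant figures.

Semi-major axis of the transfer orbit: a_t = (4750 + 27900)/2 = 16325 km.
Circular speed at r₁: v₁ = √(μ/r₁) = √(42830/4750) = 3.00281 km/s.
On the transfer ellipse at r₁, vis-viva gives v_p = √[μ(2/r₁ − 1/a_t)] = 3.92557 km/s.
First burn Δv₁ = |v_p − v₁| = 0.92276 km/s.
Circular speed at r₂: v₂ = √(μ/r₂) = 1.2390 km/s.
Transfer-orbit speed at r₂: v_a = √[μ(2/r₂ − 1/a_t)] = 0.66833 km/s.
Second burn Δv₂ = |v₂ − v_a| = 0.57067 km/s.
Total Δv = Δv₁ + Δv₂ = 1.493 km/s.

Δv = 1490 m/s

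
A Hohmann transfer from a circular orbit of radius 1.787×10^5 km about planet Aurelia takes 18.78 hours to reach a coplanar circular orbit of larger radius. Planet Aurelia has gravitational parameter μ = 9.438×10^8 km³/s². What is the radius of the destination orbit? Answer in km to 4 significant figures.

Transfer time t = 18.78 hours = 67608 s, and t = π√(a_t³/μ).
So a_t = (μ t²/π²)^(1/3) = (9.438×10^8 × (67608)² / π²)^(1/3) = 7.5891×10^5 km.
Since a_t = (r₁ + r₂)/2, r₂ = 2a_t − r₁ = 2×7.5891×10^5 − 1.787×10^5 = 1.33912×10^6 km.

r₂ = 1.339×10^6 km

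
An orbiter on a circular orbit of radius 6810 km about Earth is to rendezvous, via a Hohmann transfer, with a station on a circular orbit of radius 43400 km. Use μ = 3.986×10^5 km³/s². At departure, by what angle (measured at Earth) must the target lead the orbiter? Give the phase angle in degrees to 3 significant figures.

φ = 101°

Semi-major axis of the transfer orbit: a_t = (6810 + 43400)/2 = 25105 km.
Transfer time t = π√(a_t³/μ) = 19793.5 s.
Target angular speed ω₂ = √(μ/r₂³) = 6.98287×10^-5 rad/s.
Angle swept by the target during transfer: ω₂·t = 1.3822 rad = 79.19°.
Arrival is 180° from departure on the ellipse, so φ = 180° − 79.19° = 101°.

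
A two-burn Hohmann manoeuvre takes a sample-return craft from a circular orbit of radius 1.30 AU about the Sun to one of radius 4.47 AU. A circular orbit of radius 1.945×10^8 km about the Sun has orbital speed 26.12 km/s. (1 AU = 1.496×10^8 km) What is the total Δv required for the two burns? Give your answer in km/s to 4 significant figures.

Δv = 11.02 km/s

From the circular-orbit relation v² = μ/r at r = 1.945×10^8 km: μ = v²r = (26.12)² × 1.945×10^8 = 1.32698×10^11 km³/s².
In km: r₁ = 1.30 × 1.496×10^8 = 1.9448×10^8 km; r₂ = 4.47 × 1.496×10^8 = 6.68712×10^8 km.
Semi-major axis of the transfer orbit: a_t = (1.9448×10^8 + 6.68712×10^8)/2 = 4.31596×10^8 km.
Circular speed at r₁: v₁ = √(μ/r₁) = √(1.32698×10^11/1.9448×10^8) = 26.121 km/s.
On the transfer ellipse at r₁, vis-viva gives v_p = √[μ(2/r₁ − 1/a_t)] = 32.514 km/s.
First burn Δv₁ = |v_p − v₁| = 6.393 km/s.
Circular speed at r₂: v₂ = √(μ/r₂) = 14.087 km/s.
Transfer-orbit speed at r₂: v_a = √[μ(2/r₂ − 1/a_t)] = 9.4561 km/s.
Second burn Δv₂ = |v₂ − v_a| = 4.631 km/s.
Total Δv = Δv₁ + Δv₂ = 11.02 km/s.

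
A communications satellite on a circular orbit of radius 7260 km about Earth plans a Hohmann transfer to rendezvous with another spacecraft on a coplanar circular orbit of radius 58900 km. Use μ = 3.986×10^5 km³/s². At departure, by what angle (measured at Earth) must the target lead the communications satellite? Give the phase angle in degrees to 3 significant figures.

Transfer-ellipse semi-major axis a_t = (r₁ + r₂)/2 = (7260 + 58900)/2 = 33080 km.
The half-period of the transfer ellipse is t = π√(a_t³/μ) = 29938 s.
The target's mean motion on its circular orbit is ω₂ = √(μ/r₂³) = 4.4167×10^-5 rad/s.
Angle swept by the target during transfer: ω₂·t = 1.3223 rad = 75.76°.
The communications satellite traverses 180° on the transfer ellipse, so the target must lead by 180° − 75.76° = 104°.

φ = 104°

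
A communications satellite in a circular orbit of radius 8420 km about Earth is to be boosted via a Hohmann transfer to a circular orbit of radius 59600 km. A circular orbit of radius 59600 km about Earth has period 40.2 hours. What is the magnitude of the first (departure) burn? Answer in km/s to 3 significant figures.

From Kepler's third law T² = 4π²r³/μ at r = 59600 km, T = 40.2 hours = 40.2 × 3600 s = 1.4472×10^5 s: μ = 4π²r³/T² = 3.99063×10^5 km³/s².
Semi-major axis of the transfer orbit: a_t = (8420 + 59600)/2 = 34010 km.
Circular speed at r = 8420 km: v_c = √(μ/r) = 6.884 km/s.
Vis-viva on the transfer ellipse at r = 8420 km gives v_t = √[μ(2/r − 1/a_t)] = 9.113 km/s.
Δv₁ = |v_t − v_c| = |9.113 − 6.884| = 2.229 km/s.

Δv₁ = 2.23 km/s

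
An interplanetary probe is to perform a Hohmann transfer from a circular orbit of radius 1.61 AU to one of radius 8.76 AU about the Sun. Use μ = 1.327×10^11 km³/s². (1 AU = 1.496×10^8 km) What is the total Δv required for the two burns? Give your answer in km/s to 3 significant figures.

In km: r₁ = 1.61 × 1.496×10^8 = 2.40856×10^8 km; r₂ = 8.76 × 1.496×10^8 = 1.310496×10^9 km.
Transfer-ellipse semi-major axis a_t = (r₁ + r₂)/2 = (2.40856×10^8 + 1.310496×10^9)/2 = 7.75676×10^8 km.
At r₁ the circular-orbit speed is v₁ = √(μ/r₁) = 23.472 km/s.
Transfer-orbit speed at r₁ (vis-viva equation): v_p = √[μ(2/r₁ − 1/a_t)] = 30.509 km/s.
First burn Δv₁ = |v_p − v₁| = 7.037 km/s.
Circular speed at r₂: v₂ = √(μ/r₂) = 10.0628 km/s.
Transfer-orbit speed at r₂: v_a = √[μ(2/r₂ − 1/a_t)] = 5.60733 km/s.
Second burn Δv₂ = |v₂ − v_a| = 4.455 km/s.
Total Δv = Δv₁ + Δv₂ = 11.49 km/s.

Δv = 11.5 km/s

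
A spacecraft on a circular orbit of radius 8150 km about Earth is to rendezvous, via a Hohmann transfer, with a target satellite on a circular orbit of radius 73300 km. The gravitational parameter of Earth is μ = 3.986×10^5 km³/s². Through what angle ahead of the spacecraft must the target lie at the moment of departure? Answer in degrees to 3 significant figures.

φ = 105°

Semi-major axis of the transfer orbit: a_t = (8150 + 73300)/2 = 40725 km.
The half-period of the transfer ellipse is t = π√(a_t³/μ) = 40900 s.
Target angular speed ω₂ = √(μ/r₂³) = 3.181×10^-5 rad/s.
Angle swept by the target during transfer: ω₂·t = 1.301 rad = 74.54°.
The spacecraft traverses 180° on the transfer ellipse, so the target must lead by 180° − 74.54° = 105°.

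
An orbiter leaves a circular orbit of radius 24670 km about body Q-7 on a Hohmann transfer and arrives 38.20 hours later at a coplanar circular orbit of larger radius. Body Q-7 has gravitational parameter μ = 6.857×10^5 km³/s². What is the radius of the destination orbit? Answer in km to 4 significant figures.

r₂ = 1.944×10^5 km

Transfer time t = 38.20 hours = 1.3752×10^5 s, and t = π√(a_t³/μ).
So a_t = (μ t²/π²)^(1/3) = (6.857×10^5 × (1.3752×10^5)² / π²)^(1/3) = 1.0953×10^5 km.
Since a_t = (r₁ + r₂)/2, r₂ = 2a_t − r₁ = 2×1.0953×10^5 − 24670 = 1.9439×10^5 km.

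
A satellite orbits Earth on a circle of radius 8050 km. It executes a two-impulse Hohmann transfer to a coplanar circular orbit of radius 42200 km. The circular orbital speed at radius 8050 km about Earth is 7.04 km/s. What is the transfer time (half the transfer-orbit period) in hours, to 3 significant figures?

t = 5.50 hours

From the circular-orbit relation v² = μ/r at r = 8050 km: μ = v²r = (7.04)² × 8050 = 3.98971×10^5 km³/s².
The Hohmann ellipse has a_t = (r₁ + r₂)/2 = 25125 km.
Transfer time t = π√(a_t³/μ) = π√((25125)³ / 3.98971×10^5) = 19810 s.
Converting: 19810 s ÷ 3600 s/hour = 5.50 hours.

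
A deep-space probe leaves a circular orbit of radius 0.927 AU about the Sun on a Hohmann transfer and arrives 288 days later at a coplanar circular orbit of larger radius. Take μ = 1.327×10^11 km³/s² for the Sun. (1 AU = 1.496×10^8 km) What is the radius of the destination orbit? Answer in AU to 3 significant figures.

In km: r₁ = 0.927 × 1.496×10^8 = 1.386792×10^8 km.
Transfer time t = 288 days = 2.48832×10^7 s, and t = π√(a_t³/μ).
So a_t = (μ t²/π²)^(1/3) = (1.327×10^11 × (2.48832×10^7)² / π²)^(1/3) = 2.0267×10^8 km.
Since a_t = (r₁ + r₂)/2, r₂ = 2a_t − r₁ = 2×2.0267×10^8 − 1.386792×10^8 = 2.666608×10^8 km.
In AU: r₂ = 2.666608×10^8 / 1.496×10^8 = 1.78 AU.

r₂ = 1.78 AU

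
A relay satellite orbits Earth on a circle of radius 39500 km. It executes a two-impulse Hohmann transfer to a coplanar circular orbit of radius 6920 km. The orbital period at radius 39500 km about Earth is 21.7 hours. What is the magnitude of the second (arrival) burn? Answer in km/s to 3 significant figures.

Δv₂ = 2.31 km/s

From Kepler's third law T² = 4π²r³/μ at r = 39500 km, T = 21.7 hours = 21.7 × 3600 s = 78120 s: μ = 4π²r³/T² = 3.98682×10^5 km³/s².
The Hohmann ellipse has a_t = (r₁ + r₂)/2 = 23210 km.
Circular speed at r = 6920 km: v_c = √(μ/r) = 7.590 km/s.
Transfer-orbit speed at the same r (vis-viva, a = a_t): v_t = √[μ(2/r − 1/a_t)] = 9.902 km/s.
Δv₂ = |v_t − v_c| = |9.902 − 7.590| = 2.312 km/s.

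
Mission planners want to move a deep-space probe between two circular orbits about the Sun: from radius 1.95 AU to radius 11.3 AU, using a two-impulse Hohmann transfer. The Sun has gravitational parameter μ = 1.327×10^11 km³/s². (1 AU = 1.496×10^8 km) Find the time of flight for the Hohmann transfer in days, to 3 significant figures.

In km: r₁ = 1.95 × 1.496×10^8 = 2.9172×10^8 km; r₂ = 11.3 × 1.496×10^8 = 1.69048×10^9 km.
Transfer-ellipse semi-major axis a_t = (r₁ + r₂)/2 = (2.9172×10^8 + 1.69048×10^9)/2 = 9.911×10^8 km.
Transfer time t = π√(a_t³/μ) = π√((9.911×10^8)³ / 1.327×10^11) = 2.691×10^8 s.
Converting: 2.691×10^8 s ÷ 86400 s/day = 3110 days.

t = 3110 days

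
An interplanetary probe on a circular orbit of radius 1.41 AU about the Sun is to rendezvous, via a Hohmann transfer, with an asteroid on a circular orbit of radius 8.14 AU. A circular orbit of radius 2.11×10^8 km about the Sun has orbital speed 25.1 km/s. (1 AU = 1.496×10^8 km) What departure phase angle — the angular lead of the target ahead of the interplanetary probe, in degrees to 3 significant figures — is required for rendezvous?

φ = 99.1°

From the circular-orbit relation v² = μ/r at r = 2.11×10^8 km: μ = v²r = (25.1)² × 2.11×10^8 = 1.32932×10^11 km³/s².
In km: r₁ = 1.41 × 1.496×10^8 = 2.10936×10^8 km; r₂ = 8.14 × 1.496×10^8 = 1.217744×10^9 km.
The Hohmann ellipse has a_t = (r₁ + r₂)/2 = 7.1434×10^8 km.
Transfer time t = π√(a_t³/μ) = 1.6451×10^8 s.
The target's mean motion on its circular orbit is ω₂ = √(μ/r₂³) = 8.5799×10^-9 rad/s.
Angle swept by the target during transfer: ω₂·t = 1.4115 rad = 80.87°.
Arrival is 180° from departure on the ellipse, so φ = 180° − 80.87° = 99.1°.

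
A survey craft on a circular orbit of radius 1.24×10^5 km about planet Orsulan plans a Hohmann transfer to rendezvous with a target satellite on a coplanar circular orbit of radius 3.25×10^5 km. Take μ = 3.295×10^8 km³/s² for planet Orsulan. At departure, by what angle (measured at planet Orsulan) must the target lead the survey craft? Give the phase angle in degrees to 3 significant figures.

φ = 76.7°

Semi-major axis of the transfer orbit: a_t = (1.240×10^5 + 3.250×10^5)/2 = 2.245×10^5 km.
The half-period of the transfer ellipse is t = π√(a_t³/μ) = 18410 s.
The target's mean motion on its circular orbit is ω₂ = √(μ/r₂³) = 9.797×10^-5 rad/s.
Angle swept by the target during transfer: ω₂·t = 1.8036 rad = 103.3°.
Arrival is 180° from departure on the ellipse, so φ = 180° − 103.3° = 76.7°.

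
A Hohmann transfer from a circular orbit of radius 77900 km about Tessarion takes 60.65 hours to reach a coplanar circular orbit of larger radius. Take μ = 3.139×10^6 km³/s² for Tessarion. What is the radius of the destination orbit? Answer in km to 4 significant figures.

r₂ = 4.171×10^5 km

Transfer time t = 60.65 hours = 2.1834×10^5 s, and t = π√(a_t³/μ).
So a_t = (μ t²/π²)^(1/3) = (3.139×10^6 × (2.1834×10^5)² / π²)^(1/3) = 2.4751×10^5 km.
Since a_t = (r₁ + r₂)/2, r₂ = 2a_t − r₁ = 2×2.4751×10^5 − 77900 = 4.1712×10^5 km.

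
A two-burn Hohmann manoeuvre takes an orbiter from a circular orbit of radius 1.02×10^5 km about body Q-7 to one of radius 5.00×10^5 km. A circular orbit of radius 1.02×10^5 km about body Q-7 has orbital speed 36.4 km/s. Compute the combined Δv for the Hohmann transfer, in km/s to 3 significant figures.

From the circular-orbit relation v² = μ/r at r = 1.02×10^5 km: μ = v²r = (36.4)² × 1.02×10^5 = 1.35146×10^8 km³/s².
Semi-major axis of the transfer orbit: a_t = (1.020×10^5 + 5.000×10^5)/2 = 3.010×10^5 km.
Circular speed at r₁: v₁ = √(μ/r₁) = √(1.35146×10^8/1.020×10^5) = 36.40 km/s.
Transfer-orbit speed at r₁ (vis-viva equation): v_p = √[μ(2/r₁ − 1/a_t)] = 46.91 km/s.
First burn Δv₁ = |v_p − v₁| = 10.51 km/s.
Circular speed at r₂: v₂ = √(μ/r₂) = 16.44 km/s.
Transfer-orbit speed at r₂: v_a = √[μ(2/r₂ − 1/a_t)] = 9.570 km/s.
Second burn Δv₂ = |v₂ − v_a| = 6.870 km/s.
Total Δv = Δv₁ + Δv₂ = 17.38 km/s.

Δv = 17.4 km/s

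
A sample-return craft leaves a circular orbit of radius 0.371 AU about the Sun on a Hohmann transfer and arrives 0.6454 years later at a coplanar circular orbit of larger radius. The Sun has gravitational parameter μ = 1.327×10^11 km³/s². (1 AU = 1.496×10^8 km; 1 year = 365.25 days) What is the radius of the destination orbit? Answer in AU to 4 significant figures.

In km: r₁ = 0.371 × 1.496×10^8 = 5.55016×10^7 km.
Transfer time t = 0.6454 years × 365.25 × 86400 s = 2.036727504×10^7 s, and t = π√(a_t³/μ).
So a_t = (μ t²/π²)^(1/3) = (1.327×10^11 × (2.036727504×10^7)² / π²)^(1/3) = 1.7734×10^8 km.
Since a_t = (r₁ + r₂)/2, r₂ = 2a_t − r₁ = 2×1.7734×10^8 − 5.55016×10^7 = 2.991784×10^8 km.
In AU: r₂ = 2.991784×10^8 / 1.496×10^8 = 2.000 AU.

r₂ = 2.000 AU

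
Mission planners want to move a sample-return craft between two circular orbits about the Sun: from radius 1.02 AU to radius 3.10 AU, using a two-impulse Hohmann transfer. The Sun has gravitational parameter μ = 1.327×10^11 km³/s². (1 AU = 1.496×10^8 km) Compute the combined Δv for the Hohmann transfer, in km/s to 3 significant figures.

Δv = 11.7 km/s

In km: r₁ = 1.02 × 1.496×10^8 = 1.52592×10^8 km; r₂ = 3.10 × 1.496×10^8 = 4.6376×10^8 km.
Transfer-ellipse semi-major axis a_t = (r₁ + r₂)/2 = (1.52592×10^8 + 4.6376×10^8)/2 = 3.08176×10^8 km.
At r₁ the circular-orbit speed is v₁ = √(μ/r₁) = 29.490 km/s.
Transfer-orbit speed at r₁ (vis-viva): v_p = √[μ(2/r₁ − 1/a_t)] = 36.176 km/s.
First burn Δv₁ = |v_p − v₁| = 6.686 km/s.
Circular speed at r₂: v₂ = √(μ/r₂) = 16.916 km/s.
Transfer-orbit speed at r₂: v_a = √[μ(2/r₂ − 1/a_t)] = 11.903 km/s.
Second burn Δv₂ = |v₂ − v_a| = 5.013 km/s.
Total Δv = Δv₁ + Δv₂ = 11.70 km/s.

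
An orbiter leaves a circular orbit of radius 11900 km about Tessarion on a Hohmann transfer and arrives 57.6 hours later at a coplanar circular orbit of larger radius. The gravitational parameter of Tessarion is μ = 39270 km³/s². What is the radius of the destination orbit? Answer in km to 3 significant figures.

Transfer time t = 57.6 hours = 2.0736×10^5 s, and t = π√(a_t³/μ).
So a_t = (μ t²/π²)^(1/3) = (39270 × (2.0736×10^5)² / π²)^(1/3) = 55514 km.
Since a_t = (r₁ + r₂)/2, r₂ = 2a_t − r₁ = 2×55514 − 11900 = 99128 km.

r₂ = 99100 km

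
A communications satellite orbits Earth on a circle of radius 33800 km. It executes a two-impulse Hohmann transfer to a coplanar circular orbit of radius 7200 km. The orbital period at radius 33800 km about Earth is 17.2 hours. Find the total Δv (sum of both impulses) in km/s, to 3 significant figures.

Δv = 3.51 km/s

From Kepler's third law T² = 4π²r³/μ at r = 33800 km, T = 17.2 hours = 17.2 × 3600 s = 61920 s: μ = 4π²r³/T² = 3.97601×10^5 km³/s².
Transfer-ellipse semi-major axis a_t = (r₁ + r₂)/2 = (33800 + 7200)/2 = 20500 km.
Circular speed at r₁: v₁ = √(μ/r₁) = √(3.97601×10^5/33800) = 3.430 km/s.
Transfer-orbit speed at r₁ (v² = μ(2/r − 1/a)): v_a = √[μ(2/r₁ − 1/a_t)] = 2.033 km/s.
First burn Δv₁ = |v_a − v₁| = 1.397 km/s.
At r₂, v₂ = √(μ/r₂) = 7.431 km/s.
Transfer-orbit speed at r₂: v_p = √[μ(2/r₂ − 1/a_t)] = 9.542 km/s.
Second burn Δv₂ = |v₂ − v_p| = 2.111 km/s.
Total Δv = Δv₁ + Δv₂ = 3.508 km/s.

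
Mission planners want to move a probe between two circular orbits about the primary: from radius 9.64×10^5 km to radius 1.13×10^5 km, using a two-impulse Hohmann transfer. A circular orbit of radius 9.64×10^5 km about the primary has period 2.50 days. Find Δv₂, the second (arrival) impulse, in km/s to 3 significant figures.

From Kepler's third law T² = 4π²r³/μ at r = 9.64×10^5 km, T = 2.50 days = 2.50 × 86400 s = 2.160×10^5 s: μ = 4π²r³/T² = 7.58025×10^8 km³/s².
The Hohmann ellipse has a_t = (r₁ + r₂)/2 = 5.385×10^5 km.
Circular speed at r = 1.130×10^5 km: v_c = √(μ/r) = 81.903 km/s.
Vis-viva on the transfer ellipse at r = 1.130×10^5 km gives v_t = √[μ(2/r − 1/a_t)] = 109.58 km/s.
Δv₂ = |v_t − v_c| = |109.58 − 81.903| = 27.68 km/s.

Δv₂ = 27.7 km/s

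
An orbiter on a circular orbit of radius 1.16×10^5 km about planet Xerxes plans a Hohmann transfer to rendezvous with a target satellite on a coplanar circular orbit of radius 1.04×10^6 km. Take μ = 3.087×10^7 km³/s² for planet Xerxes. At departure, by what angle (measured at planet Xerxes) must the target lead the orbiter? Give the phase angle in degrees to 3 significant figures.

Semi-major axis of the transfer orbit: a_t = (1.160×10^5 + 1.040×10^6)/2 = 5.780×10^5 km.
Transfer time t = π√(a_t³/μ) = 2.4847×10^5 s.
Target angular speed ω₂ = √(μ/r₂³) = 5.2386×10^-6 rad/s.
Angle swept by the target during transfer: ω₂·t = 1.3016 rad = 74.58°.
Arrival is 180° from departure on the ellipse, so φ = 180° − 74.58° = 105°.

φ = 105°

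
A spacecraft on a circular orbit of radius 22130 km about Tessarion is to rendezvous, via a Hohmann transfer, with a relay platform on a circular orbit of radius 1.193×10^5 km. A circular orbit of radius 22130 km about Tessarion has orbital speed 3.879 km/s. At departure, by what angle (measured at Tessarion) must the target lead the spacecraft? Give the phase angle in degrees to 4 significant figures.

From the circular-orbit relation v² = μ/r at r = 22130 km: μ = v²r = (3.879)² × 22130 = 3.32982×10^5 km³/s².
Transfer-ellipse semi-major axis a_t = (r₁ + r₂)/2 = (22130 + 1.193×10^5)/2 = 70715 km.
The half-period of the transfer ellipse is t = π√(a_t³/μ) = 1.0238×10^5 s.
The target's mean motion on its circular orbit is ω₂ = √(μ/r₂³) = 1.4004×10^-5 rad/s.
Angle swept by the target during transfer: ω₂·t = 1.4337 rad = 82.14°.
The spacecraft traverses 180° on the transfer ellipse, so the target must lead by 180° − 82.14° = 97.86°.

φ = 97.86°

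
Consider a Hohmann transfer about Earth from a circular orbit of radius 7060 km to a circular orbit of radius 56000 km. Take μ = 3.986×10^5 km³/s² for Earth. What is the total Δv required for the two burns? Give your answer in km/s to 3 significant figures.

Semi-major axis of the transfer orbit: a_t = (7060 + 56000)/2 = 31530 km.
Circular speed at r₁: v₁ = √(μ/r₁) = √(3.986×10^5/7060) = 7.5139 km/s.
On the transfer ellipse at r₁, v² = μ(2/r − 1/a) gives v_p = √[μ(2/r₁ − 1/a_t)] = 10.014 km/s.
First burn Δv₁ = |v_p − v₁| = 2.500 km/s.
At r₂, v₂ = √(μ/r₂) = 2.6679 km/s.
Transfer-orbit speed at r₂: v_a = √[μ(2/r₂ − 1/a_t)] = 1.2625 km/s.
Second burn Δv₂ = |v₂ − v_a| = 1.405 km/s.
Δv = Δv₁ + Δv₂ = 2.500 + 1.405 = 3.905 km/s.

Δv = 3.91 km/s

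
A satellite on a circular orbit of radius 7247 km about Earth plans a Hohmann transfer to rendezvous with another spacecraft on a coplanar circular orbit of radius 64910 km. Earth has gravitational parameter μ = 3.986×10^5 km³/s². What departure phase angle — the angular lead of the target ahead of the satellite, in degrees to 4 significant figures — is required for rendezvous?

φ = 105.4°

The Hohmann ellipse has a_t = (r₁ + r₂)/2 = 36078.5 km.
Transfer time t = π√(a_t³/μ) = 34100 s.
Target angular speed ω₂ = √(μ/r₂³) = 3.8177×10^-5 rad/s.
Angle swept by the target during transfer: ω₂·t = 1.3018 rad = 74.59°.
Arrival is 180° from departure on the ellipse, so φ = 180° − 74.59° = 105.4°.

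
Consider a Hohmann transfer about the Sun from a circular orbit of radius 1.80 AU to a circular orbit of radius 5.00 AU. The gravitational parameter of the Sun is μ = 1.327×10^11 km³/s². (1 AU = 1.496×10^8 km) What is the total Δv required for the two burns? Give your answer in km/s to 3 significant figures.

Δv = 8.35 km/s

In km: r₁ = 1.80 × 1.496×10^8 = 2.6928×10^8 km; r₂ = 5.00 × 1.496×10^8 = 7.480×10^8 km.
The Hohmann ellipse has a_t = (r₁ + r₂)/2 = 5.0864×10^8 km.
Circular speed at r₁: v₁ = √(μ/r₁) = √(1.327×10^11/2.6928×10^8) = 22.199 km/s.
Transfer-orbit speed at r₁ (vis-viva equation): v_p = √[μ(2/r₁ − 1/a_t)] = 26.920 km/s.
First burn Δv₁ = |v_p − v₁| = 4.721 km/s.
Circular speed at r₂: v₂ = √(μ/r₂) = 13.319 km/s.
Transfer-orbit speed at r₂: v_a = √[μ(2/r₂ − 1/a_t)] = 9.6913 km/s.
Second burn Δv₂ = |v₂ − v_a| = 3.628 km/s.
Δv = Δv₁ + Δv₂ = 4.721 + 3.628 = 8.349 km/s.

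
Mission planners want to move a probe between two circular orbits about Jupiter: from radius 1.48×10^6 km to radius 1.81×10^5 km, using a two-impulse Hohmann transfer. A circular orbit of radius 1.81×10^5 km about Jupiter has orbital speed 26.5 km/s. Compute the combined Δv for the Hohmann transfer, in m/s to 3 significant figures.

Δv = 13800 m/s

From the circular-orbit relation v² = μ/r at r = 1.81×10^5 km: μ = v²r = (26.5)² × 1.81×10^5 = 1.27107×10^8 km³/s².
The Hohmann ellipse has a_t = (r₁ + r₂)/2 = 8.305×10^5 km.
Circular speed at r₁: v₁ = √(μ/r₁) = √(1.27107×10^8/1.480×10^6) = 9.267 km/s.
Transfer-orbit speed at r₁ (v² = μ(2/r − 1/a)): v_a = √[μ(2/r₁ − 1/a_t)] = 4.326 km/s.
First burn Δv₁ = |v_a − v₁| = 4.941 km/s.
Circular speed at r₂: v₂ = √(μ/r₂) = 26.500 km/s.
Transfer-orbit speed at r₂: v_p = √[μ(2/r₂ − 1/a_t)] = 35.376 km/s.
Second burn Δv₂ = |v₂ − v_p| = 8.876 km/s.
Total Δv = Δv₁ + Δv₂ = 13.82 km/s.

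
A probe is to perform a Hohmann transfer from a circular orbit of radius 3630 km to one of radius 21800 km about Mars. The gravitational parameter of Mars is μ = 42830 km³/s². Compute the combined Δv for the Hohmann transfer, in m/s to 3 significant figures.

Transfer-ellipse semi-major axis a_t = (r₁ + r₂)/2 = (3630 + 21800)/2 = 12715 km.
At r₁ the circular-orbit speed is v₁ = √(μ/r₁) = 3.43495 km/s.
Transfer-orbit speed at r₁ (vis-viva equation): v_p = √[μ(2/r₁ − 1/a_t)] = 4.49770 km/s.
First burn Δv₁ = |v_p − v₁| = 1.06275 km/s.
Circular speed at r₂: v₂ = √(μ/r₂) = 1.40167 km/s.
Transfer-orbit speed at r₂: v_a = √[μ(2/r₂ − 1/a_t)] = 0.748929 km/s.
Second burn Δv₂ = |v₂ − v_a| = 0.652741 km/s.
Total Δv = Δv₁ + Δv₂ = 1.715 km/s.

Δv = 1720 m/s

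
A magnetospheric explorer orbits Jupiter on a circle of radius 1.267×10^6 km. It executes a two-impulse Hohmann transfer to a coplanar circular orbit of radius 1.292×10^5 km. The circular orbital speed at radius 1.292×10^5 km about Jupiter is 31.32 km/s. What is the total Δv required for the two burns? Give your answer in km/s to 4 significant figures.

From the circular-orbit relation v² = μ/r at r = 1.292×10^5 km: μ = v²r = (31.32)² × 1.292×10^5 = 1.26738×10^8 km³/s².
Semi-major axis of the transfer orbit: a_t = (1.267×10^6 + 1.292×10^5)/2 = 6.981×10^5 km.
At r₁ the circular-orbit speed is v₁ = √(μ/r₁) = 10.0015 km/s.
On the transfer ellipse at r₁, vis-viva equation gives v_a = √[μ(2/r₁ − 1/a_t)] = 4.30266 km/s.
First burn Δv₁ = |v_a − v₁| = 5.699 km/s.
Circular speed at r₂: v₂ = √(μ/r₂) = 31.32 km/s.
Transfer-orbit speed at r₂: v_p = √[μ(2/r₂ − 1/a_t)] = 42.19 km/s.
Second burn Δv₂ = |v₂ − v_p| = 10.87 km/s.
Δv = Δv₁ + Δv₂ = 5.699 + 10.87 = 16.57 km/s.

Δv = 16.57 km/s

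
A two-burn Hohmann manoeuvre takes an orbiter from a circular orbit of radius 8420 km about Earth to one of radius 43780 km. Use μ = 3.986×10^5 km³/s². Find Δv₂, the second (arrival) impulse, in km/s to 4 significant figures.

The Hohmann ellipse has a_t = (r₁ + r₂)/2 = 26100 km.
Circular speed at r = 43780 km: v_c = √(μ/r) = 3.0174 km/s.
Vis-viva on the transfer ellipse at r = 43780 km gives v_t = √[μ(2/r − 1/a_t)] = 1.7138 km/s.
Δv₂ = |v_t − v_c| = |1.7138 − 3.0174| = 1.304 km/s.

Δv₂ = 1.304 km/s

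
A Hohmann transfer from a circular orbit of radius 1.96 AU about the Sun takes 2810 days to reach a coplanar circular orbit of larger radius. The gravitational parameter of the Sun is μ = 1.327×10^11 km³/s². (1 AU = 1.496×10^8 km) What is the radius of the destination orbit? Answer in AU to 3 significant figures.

r₂ = 10.4 AU

In km: r₁ = 1.96 × 1.496×10^8 = 2.93216×10^8 km.
Transfer time t = 2810 days = 2.42784×10^8 s, and t = π√(a_t³/μ).
So a_t = (μ t²/π²)^(1/3) = (1.327×10^11 × (2.42784×10^8)² / π²)^(1/3) = 9.2542×10^8 km.
Since a_t = (r₁ + r₂)/2, r₂ = 2a_t − r₁ = 2×9.2542×10^8 − 2.93216×10^8 = 1.557624×10^9 km.
In AU: r₂ = 1.557624×10^9 / 1.496×10^8 = 10.4 AU.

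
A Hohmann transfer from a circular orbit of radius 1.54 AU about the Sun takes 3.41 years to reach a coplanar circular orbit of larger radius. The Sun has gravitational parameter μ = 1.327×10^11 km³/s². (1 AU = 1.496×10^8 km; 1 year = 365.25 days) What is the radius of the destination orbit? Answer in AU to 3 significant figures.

r₂ = 5.65 AU

In km: r₁ = 1.54 × 1.496×10^8 = 2.30384×10^8 km.
Transfer time t = 3.41 years × 365.25 × 86400 s = 1.07611416×10^8 s, and t = π√(a_t³/μ).
So a_t = (μ t²/π²)^(1/3) = (1.327×10^11 × (1.07611416×10^8)² / π²)^(1/3) = 5.3798×10^8 km.
Since a_t = (r₁ + r₂)/2, r₂ = 2a_t − r₁ = 2×5.3798×10^8 − 2.30384×10^8 = 8.45576×10^8 km.
In AU: r₂ = 8.45576×10^8 / 1.496×10^8 = 5.65 AU.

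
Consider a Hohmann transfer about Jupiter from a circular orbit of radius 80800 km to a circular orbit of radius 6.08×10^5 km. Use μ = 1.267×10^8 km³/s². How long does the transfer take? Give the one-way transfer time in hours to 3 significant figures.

t = 15.7 hours

Semi-major axis of the transfer orbit: a_t = (80800 + 6.080×10^5)/2 = 3.444×10^5 km.
Transfer time t = π√(a_t³/μ) = π√((3.444×10^5)³ / 1.267×10^8) = 56410 s.
Converting: 56410 s ÷ 3600 s/hour = 15.7 hours.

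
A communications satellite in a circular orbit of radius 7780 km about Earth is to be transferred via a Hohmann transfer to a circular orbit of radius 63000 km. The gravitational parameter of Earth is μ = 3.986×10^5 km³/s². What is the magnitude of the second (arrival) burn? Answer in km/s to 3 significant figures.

Semi-major axis of the transfer orbit: a_t = (7780 + 63000)/2 = 35390 km.
On the circular orbit at r = 63000 km, v_c = √(μ/r) = 2.515 km/s.
Vis-viva on the transfer ellipse at r = 63000 km gives v_t = √[μ(2/r − 1/a_t)] = 1.179 km/s.
Δv₂ = |v_t − v_c| = |1.179 − 2.515| = 1.336 km/s.

Δv₂ = 1.34 km/s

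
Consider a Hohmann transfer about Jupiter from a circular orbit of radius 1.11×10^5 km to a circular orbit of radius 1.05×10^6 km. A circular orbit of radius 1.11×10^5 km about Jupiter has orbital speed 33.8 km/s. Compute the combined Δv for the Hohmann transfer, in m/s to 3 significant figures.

Δv = 17800 m/s

From the circular-orbit relation v² = μ/r at r = 1.11×10^5 km: μ = v²r = (33.8)² × 1.11×10^5 = 1.26811×10^8 km³/s².
Semi-major axis of the transfer orbit: a_t = (1.110×10^5 + 1.050×10^6)/2 = 5.805×10^5 km.
Circular speed at r₁: v₁ = √(μ/r₁) = √(1.26811×10^8/1.110×10^5) = 33.80 km/s.
Transfer-orbit speed at r₁ (vis-viva equation): v_p = √[μ(2/r₁ − 1/a_t)] = 45.46 km/s.
First burn Δv₁ = |v_p − v₁| = 11.66 km/s.
At r₂, v₂ = √(μ/r₂) = 10.99 km/s.
Transfer-orbit speed at r₂: v_a = √[μ(2/r₂ − 1/a_t)] = 4.806 km/s.
Second burn Δv₂ = |v₂ − v_a| = 6.184 km/s.
Total Δv = Δv₁ + Δv₂ = 17.84 km/s.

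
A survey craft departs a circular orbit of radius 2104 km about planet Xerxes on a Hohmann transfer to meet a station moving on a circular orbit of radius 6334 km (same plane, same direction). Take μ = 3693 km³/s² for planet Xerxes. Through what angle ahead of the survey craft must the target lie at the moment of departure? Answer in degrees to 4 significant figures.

Transfer-ellipse semi-major axis a_t = (r₁ + r₂)/2 = (2104 + 6334)/2 = 4219 km.
The half-period of the transfer ellipse is t = π√(a_t³/μ) = 14167 s.
Target angular speed ω₂ = √(μ/r₂³) = 1.2055×10^-4 rad/s.
Angle swept by the target during transfer: ω₂·t = 1.7078 rad = 97.85°.
Arrival is 180° from departure on the ellipse, so φ = 180° − 97.85° = 82.15°.

φ = 82.15°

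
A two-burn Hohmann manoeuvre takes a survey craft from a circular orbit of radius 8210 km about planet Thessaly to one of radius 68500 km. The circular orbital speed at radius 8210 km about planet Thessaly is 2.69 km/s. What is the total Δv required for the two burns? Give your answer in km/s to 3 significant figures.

Δv = 1.41 km/s

From the circular-orbit relation v² = μ/r at r = 8210 km: μ = v²r = (2.69)² × 8210 = 59408.4 km³/s².
The Hohmann ellipse has a_t = (r₁ + r₂)/2 = 38355 km.
Circular speed at r₁: v₁ = √(μ/r₁) = √(59408.4/8210) = 2.6900 km/s.
Transfer-orbit speed at r₁ (vis-viva equation): v_p = √[μ(2/r₁ − 1/a_t)] = 3.5949 km/s.
First burn Δv₁ = |v_p − v₁| = 0.9049 km/s.
At r₂, v₂ = √(μ/r₂) = 0.9313 km/s.
Transfer-orbit speed at r₂: v_a = √[μ(2/r₂ − 1/a_t)] = 0.4309 km/s.
Second burn Δv₂ = |v₂ − v_a| = 0.5004 km/s.
Δv = Δv₁ + Δv₂ = 0.9049 + 0.5004 = 1.405 km/s.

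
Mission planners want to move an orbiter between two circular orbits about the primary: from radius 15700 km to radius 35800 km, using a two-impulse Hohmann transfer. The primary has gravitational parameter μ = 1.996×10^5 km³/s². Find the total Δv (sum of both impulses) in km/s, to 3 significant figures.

Transfer-ellipse semi-major axis a_t = (r₁ + r₂)/2 = (15700 + 35800)/2 = 25750 km.
At r₁ the circular-orbit speed is v₁ = √(μ/r₁) = 3.5656 km/s.
On the transfer ellipse at r₁, vis-viva gives v_p = √[μ(2/r₁ − 1/a_t)] = 4.2042 km/s.
First burn Δv₁ = |v_p − v₁| = 0.6386 km/s.
Circular speed at r₂: v₂ = √(μ/r₂) = 2.3612 km/s.
Transfer-orbit speed at r₂: v_a = √[μ(2/r₂ − 1/a_t)] = 1.8437 km/s.
Second burn Δv₂ = |v₂ − v_a| = 0.5175 km/s.
Total Δv = Δv₁ + Δv₂ = 1.156 km/s.

Δv = 1.16 km/s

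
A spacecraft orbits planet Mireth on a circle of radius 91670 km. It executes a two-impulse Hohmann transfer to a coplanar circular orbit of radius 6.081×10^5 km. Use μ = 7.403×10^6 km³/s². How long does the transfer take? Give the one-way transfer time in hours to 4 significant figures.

The Hohmann ellipse has a_t = (r₁ + r₂)/2 = 3.49885×10^5 km.
Half the transfer-orbit period gives t = π√(a_t³/μ) = 2.3896×10^5 s.
Converting: 2.3896×10^5 s ÷ 3600 s/hour = 66.38 hours.

t = 66.38 hours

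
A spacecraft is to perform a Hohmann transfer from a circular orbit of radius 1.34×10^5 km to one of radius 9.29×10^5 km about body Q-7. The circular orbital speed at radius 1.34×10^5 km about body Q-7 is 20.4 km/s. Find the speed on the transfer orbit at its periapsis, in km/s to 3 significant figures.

From the circular-orbit relation v² = μ/r at r = 1.34×10^5 km: μ = v²r = (20.4)² × 1.34×10^5 = 5.57654×10^7 km³/s².
Semi-major axis of the transfer orbit: a_t = (1.340×10^5 + 9.290×10^5)/2 = 5.315×10^5 km.
The periapsis of the transfer ellipse is at r = 1.340×10^5 km.
From the vis-viva equation, v = √[μ(2/r − 1/a_t)] = 26.97 km/s.

v = 27.0 km/s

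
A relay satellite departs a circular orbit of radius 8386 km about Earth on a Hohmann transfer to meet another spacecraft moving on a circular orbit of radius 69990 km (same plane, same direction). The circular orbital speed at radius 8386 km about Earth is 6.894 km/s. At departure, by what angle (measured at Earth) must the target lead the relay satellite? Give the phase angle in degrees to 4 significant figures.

φ = 104.6°

From the circular-orbit relation v² = μ/r at r = 8386 km: μ = v²r = (6.894)² × 8386 = 3.98563×10^5 km³/s².
Semi-major axis of the transfer orbit: a_t = (8386 + 69990)/2 = 39188 km.
Transfer time t = π√(a_t³/μ) = 38604 s.
Target angular speed ω₂ = √(μ/r₂³) = 3.4095×10^-5 rad/s.
Angle swept by the target during transfer: ω₂·t = 1.3162 rad = 75.41°.
Arrival is 180° from departure on the ellipse, so φ = 180° − 75.41° = 104.6°.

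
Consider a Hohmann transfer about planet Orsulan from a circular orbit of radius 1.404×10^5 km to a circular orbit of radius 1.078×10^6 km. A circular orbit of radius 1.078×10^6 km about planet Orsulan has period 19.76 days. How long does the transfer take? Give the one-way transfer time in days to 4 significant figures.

t = 4.197 days

From Kepler's third law T² = 4π²r³/μ at r = 1.078×10^6 km, T = 19.76 days = 19.76 × 86400 s = 1.707264×10^6 s: μ = 4π²r³/T² = 1.69674×10^7 km³/s².
Transfer-ellipse semi-major axis a_t = (r₁ + r₂)/2 = (1.404×10^5 + 1.078×10^6)/2 = 6.092×10^5 km.
Half the transfer-orbit period gives t = π√(a_t³/μ) = 3.626×10^5 s.
Converting: 3.626×10^5 s ÷ 86400 s/day = 4.197 days.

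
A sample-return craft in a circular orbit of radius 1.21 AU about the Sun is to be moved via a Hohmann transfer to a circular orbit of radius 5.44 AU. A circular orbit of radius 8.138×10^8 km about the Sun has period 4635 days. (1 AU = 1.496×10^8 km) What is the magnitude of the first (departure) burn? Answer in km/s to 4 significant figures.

Δv₁ = 7.556 km/s

From Kepler's third law T² = 4π²r³/μ at r = 8.138×10^8 km, T = 4635 days = 4635 × 86400 s = 4.00464×10^8 s: μ = 4π²r³/T² = 1.32674×10^11 km³/s².
In km: r₁ = 1.21 × 1.496×10^8 = 1.81016×10^8 km; r₂ = 5.44 × 1.496×10^8 = 8.13824×10^8 km.
The Hohmann ellipse has a_t = (r₁ + r₂)/2 = 4.9742×10^8 km.
Circular speed at r = 1.81016×10^8 km: v_c = √(μ/r) = 27.073 km/s.
Transfer-orbit speed at the same r (vis-viva, a = a_t): v_t = √[μ(2/r − 1/a_t)] = 34.629 km/s.
Δv₁ = |v_t − v_c| = |34.629 − 27.073| = 7.556 km/s.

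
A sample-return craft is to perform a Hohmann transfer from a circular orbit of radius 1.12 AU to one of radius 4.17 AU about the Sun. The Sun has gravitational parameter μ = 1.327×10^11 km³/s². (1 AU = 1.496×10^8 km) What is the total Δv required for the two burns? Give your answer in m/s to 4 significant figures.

In km: r₁ = 1.12 × 1.496×10^8 = 1.67552×10^8 km; r₂ = 4.17 × 1.496×10^8 = 6.23832×10^8 km.
The Hohmann ellipse has a_t = (r₁ + r₂)/2 = 3.95692×10^8 km.
Circular speed at r₁: v₁ = √(μ/r₁) = √(1.327×10^11/1.67552×10^8) = 28.142 km/s.
On the transfer ellipse at r₁, vis-viva gives v_p = √[μ(2/r₁ − 1/a_t)] = 35.336 km/s.
First burn Δv₁ = |v_p − v₁| = 7.194 km/s.
Circular speed at r₂: v₂ = √(μ/r₂) = 14.585 km/s.
Transfer-orbit speed at r₂: v_a = √[μ(2/r₂ − 1/a_t)] = 9.4907 km/s.
Second burn Δv₂ = |v₂ − v_a| = 5.094 km/s.
Total Δv = Δv₁ + Δv₂ = 12.29 km/s.

Δv = 12290 m/s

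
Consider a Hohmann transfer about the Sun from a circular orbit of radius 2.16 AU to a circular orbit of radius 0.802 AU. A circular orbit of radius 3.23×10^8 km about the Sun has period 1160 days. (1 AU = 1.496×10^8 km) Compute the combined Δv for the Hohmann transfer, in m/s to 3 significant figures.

Δv = 12200 m/s

From Kepler's third law T² = 4π²r³/μ at r = 3.23×10^8 km, T = 1160 days = 1160 × 86400 s = 1.00224×10^8 s: μ = 4π²r³/T² = 1.32441×10^11 km³/s².
In km: r₁ = 2.16 × 1.496×10^8 = 3.23136×10^8 km; r₂ = 0.802 × 1.496×10^8 = 1.199792×10^8 km.
Semi-major axis of the transfer orbit: a_t = (3.23136×10^8 + 1.199792×10^8)/2 = 2.215576×10^8 km.
At r₁ the circular-orbit speed is v₁ = √(μ/r₁) = 20.245 km/s.
On the transfer ellipse at r₁, vis-viva equation gives v_a = √[μ(2/r₁ − 1/a_t)] = 14.898 km/s.
First burn Δv₁ = |v_a − v₁| = 5.347 km/s.
Circular speed at r₂: v₂ = √(μ/r₂) = 33.22 km/s.
Transfer-orbit speed at r₂: v_p = √[μ(2/r₂ − 1/a_t)] = 40.12 km/s.
Second burn Δv₂ = |v₂ − v_p| = 6.900 km/s.
Δv = Δv₁ + Δv₂ = 5.347 + 6.900 = 12.25 km/s.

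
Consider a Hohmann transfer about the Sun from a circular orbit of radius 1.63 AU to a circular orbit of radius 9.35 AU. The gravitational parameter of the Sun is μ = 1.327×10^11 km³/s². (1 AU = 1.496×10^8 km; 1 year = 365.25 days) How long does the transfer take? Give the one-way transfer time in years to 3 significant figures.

t = 6.43 years

In km: r₁ = 1.63 × 1.496×10^8 = 2.43848×10^8 km; r₂ = 9.35 × 1.496×10^8 = 1.39876×10^9 km.
Transfer-ellipse semi-major axis a_t = (r₁ + r₂)/2 = (2.43848×10^8 + 1.39876×10^9)/2 = 8.21304×10^8 km.
By Kepler's third law the transfer-orbit period is T = 2π√(a_t³/μ), so t = T/2 = 2.030×10^8 s.
Converting: 2.030×10^8 s ÷ 3.15576×10^7 s/year (365.25 × 86400) = 6.43 years.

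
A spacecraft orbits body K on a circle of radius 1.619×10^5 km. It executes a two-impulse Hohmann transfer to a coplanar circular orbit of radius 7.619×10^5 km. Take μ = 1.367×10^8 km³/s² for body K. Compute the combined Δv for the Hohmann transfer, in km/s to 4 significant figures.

Δv = 13.73 km/s

The Hohmann ellipse has a_t = (r₁ + r₂)/2 = 4.619×10^5 km.
At r₁ the circular-orbit speed is v₁ = √(μ/r₁) = 29.058 km/s.
On the transfer ellipse at r₁, v² = μ(2/r − 1/a) gives v_p = √[μ(2/r₁ − 1/a_t)] = 37.320 km/s.
First burn Δv₁ = |v_p − v₁| = 8.262 km/s.
At r₂, v₂ = √(μ/r₂) = 13.395 km/s.
Transfer-orbit speed at r₂: v_a = √[μ(2/r₂ − 1/a_t)] = 7.9302 km/s.
Second burn Δv₂ = |v₂ − v_a| = 5.465 km/s.
Δv = Δv₁ + Δv₂ = 8.262 + 5.465 = 13.73 km/s.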